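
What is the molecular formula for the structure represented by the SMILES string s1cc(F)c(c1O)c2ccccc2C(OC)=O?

C12H9FO3S

Heavy atoms from the SMILES: 12 C, 1 F, 3 O, 1 S.
Implicit hydrogens by atom environment:
  5 × C (aromatic): 1 H each → 5
  5 × C (aromatic): no H
  2 × O: no H
  1 × C: 3 H
  1 × C: no H
  1 × F: no H
  1 × O: 1 H
  1 × S (aromatic): no H
  Total hydrogens = 9.
Molecular formula: C12H9FO3S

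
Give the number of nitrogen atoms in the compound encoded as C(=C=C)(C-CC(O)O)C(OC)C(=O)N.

1

The symbol for nitrogen appears 1 time in the SMILES.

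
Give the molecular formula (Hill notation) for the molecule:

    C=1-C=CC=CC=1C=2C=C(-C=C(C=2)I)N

C12H10IN

Heavy atoms from the SMILES: 12 C, 1 I, 1 N.
Implicit hydrogens by atom environment:
  8 × C (aromatic): 1 H each → 8
  4 × C (aromatic): no H
  1 × I: no H
  1 × N: 2 H
  Total hydrogens = 10.
Molecular formula: C12H10IN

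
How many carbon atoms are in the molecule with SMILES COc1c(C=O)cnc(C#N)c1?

8

The symbol for carbon appears 8 times in the SMILES. Lowercase c denotes aromatic carbon and counts toward C.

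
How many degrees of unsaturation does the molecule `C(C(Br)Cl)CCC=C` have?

1

Molecular formula from the SMILES: C6H10BrCl.
DoU = (2C + 2 + N − H − X)/2 = (2·6 + 2 + 0 − 10 − 2)/2 = 2/2 = 1.
(Structurally: 0 ring(s) + 1 π bond(s) = 1.)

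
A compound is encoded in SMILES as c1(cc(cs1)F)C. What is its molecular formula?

C5H5FS

Heavy atoms from the SMILES: 5 C, 1 F, 1 S.
Implicit hydrogens by atom environment:
  2 × C (aromatic): 1 H each → 2
  2 × C (aromatic): no H
  1 × C: 3 H
  1 × F: no H
  1 × S (aromatic): no H
  Total hydrogens = 5.
Molecular formula: C5H5FS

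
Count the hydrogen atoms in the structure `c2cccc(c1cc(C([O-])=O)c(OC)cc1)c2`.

Hydrogens are implicit in SMILES; fill each atom to its normal valence:
  8 × C (aromatic): 1 H each → 8
  4 × C (aromatic): no H
  2 × O: no H
  1 × C: 3 H
  1 × C: no H
  1 × O (charge -1): no H
  Total hydrogens = 11.

11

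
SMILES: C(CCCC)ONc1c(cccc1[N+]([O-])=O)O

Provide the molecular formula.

C11H16N2O4

Heavy atoms from the SMILES: 11 C, 2 N, 4 O.
Implicit hydrogens by atom environment:
  4 × C: 2 H each → 8
  3 × C (aromatic): 1 H each → 3
  3 × C (aromatic): no H
  2 × O: no H
  1 × C: 3 H
  1 × N: 1 H
  1 × N (charge +1): no H
  1 × O: 1 H
  1 × O (charge -1): no H
  Total hydrogens = 16.
Molecular formula: C11H16N2O4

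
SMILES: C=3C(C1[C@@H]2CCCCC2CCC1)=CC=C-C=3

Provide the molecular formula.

C16H22

Heavy atoms from the SMILES: 16 C.
Implicit hydrogens by atom environment:
  7 × C: 2 H each → 14
  5 × C (aromatic): 1 H each → 5
  3 × C: 1 H each → 3
  1 × C (aromatic): no H
  Total hydrogens = 22.
Molecular formula: C16H22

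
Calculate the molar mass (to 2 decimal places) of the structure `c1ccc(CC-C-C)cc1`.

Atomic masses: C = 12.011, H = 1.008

134.22

Molecular formula: C10H14.
M = 10×12.011 + 14×1.008 = 134.22 g/mol.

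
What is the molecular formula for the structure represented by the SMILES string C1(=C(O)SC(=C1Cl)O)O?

C4H3ClO3S

Heavy atoms from the SMILES: 4 C, 1 Cl, 3 O, 1 S.
Implicit hydrogens by atom environment:
  4 × C (aromatic): no H
  3 × O: 1 H each → 3
  1 × Cl: no H
  1 × S (aromatic): no H
  Total hydrogens = 3.
Molecular formula: C4H3ClO3S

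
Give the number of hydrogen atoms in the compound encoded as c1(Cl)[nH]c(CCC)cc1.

10

Hydrogens are implicit in SMILES; fill each atom to its normal valence:
  2 × C: 2 H each → 4
  2 × C (aromatic): 1 H each → 2
  2 × C (aromatic): no H
  1 × C: 3 H
  1 × Cl: no H
  1 × N (aromatic): 1 H
  Total hydrogens = 10.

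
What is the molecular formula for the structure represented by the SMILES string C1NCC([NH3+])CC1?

Heavy atoms from the SMILES: 5 C, 2 N.
Implicit hydrogens by atom environment:
  4 × C: 2 H each → 8
  1 × C: 1 H
  1 × N (charge +1): 3 H
  1 × N: 1 H
  Total hydrogens = 13.
Net charge +1.
Molecular formula: C5H13N2+

C5H13N2+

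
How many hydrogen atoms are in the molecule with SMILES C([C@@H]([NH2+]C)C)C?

14

Hydrogens are implicit in SMILES; fill each atom to its normal valence:
  3 × C: 3 H each → 9
  1 × C: 2 H
  1 × C: 1 H
  1 × N (charge +1): 2 H
  Total hydrogens = 14.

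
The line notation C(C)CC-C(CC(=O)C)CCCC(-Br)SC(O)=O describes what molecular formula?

Heavy atoms from the SMILES: 1 Br, 13 C, 3 O, 1 S.
Implicit hydrogens by atom environment:
  7 × C: 2 H each → 14
  2 × C: 3 H each → 6
  2 × C: 1 H each → 2
  2 × C: no H
  2 × O: no H
  1 × Br: no H
  1 × O: 1 H
  1 × S: no H
  Total hydrogens = 23.
Molecular formula: C13H23BrO3S

C13H23BrO3S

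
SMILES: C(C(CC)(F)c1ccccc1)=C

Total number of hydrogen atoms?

Hydrogens are implicit in SMILES; fill each atom to its normal valence:
  5 × C (aromatic): 1 H each → 5
  2 × C: 2 H each → 4
  1 × C: 3 H
  1 × C: 1 H
  1 × C: no H
  1 × C (aromatic): no H
  1 × F: no H
  Total hydrogens = 13.

13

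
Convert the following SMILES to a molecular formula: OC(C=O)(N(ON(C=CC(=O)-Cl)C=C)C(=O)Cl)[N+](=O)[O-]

Heavy atoms from the SMILES: 8 C, 2 Cl, 3 N, 7 O.
Implicit hydrogens by atom environment:
  5 × O: no H
  4 × C: 1 H each → 4
  3 × C: no H
  2 × Cl: no H
  2 × N: no H
  1 × C: 2 H
  1 × N (charge +1): no H
  1 × O: 1 H
  1 × O (charge -1): no H
  Total hydrogens = 7.
Molecular formula: C8H7Cl2N3O7

C8H7Cl2N3O7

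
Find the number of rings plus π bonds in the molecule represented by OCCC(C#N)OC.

Molecular formula from the SMILES: C5H9NO2.
DoU = (2C + 2 + N − H − X)/2 = (2·5 + 2 + 1 − 9 − 0)/2 = 4/2 = 2.
(Structurally: 0 ring(s) + 2 π bond(s) = 2.)

2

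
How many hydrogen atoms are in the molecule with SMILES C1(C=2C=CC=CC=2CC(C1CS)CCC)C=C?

22

Hydrogens are implicit in SMILES; fill each atom to its normal valence:
  5 × C: 2 H each → 10
  4 × C (aromatic): 1 H each → 4
  4 × C: 1 H each → 4
  2 × C (aromatic): no H
  1 × C: 3 H
  1 × S: 1 H
  Total hydrogens = 22.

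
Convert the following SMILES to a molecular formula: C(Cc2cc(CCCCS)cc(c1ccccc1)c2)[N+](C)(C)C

Heavy atoms from the SMILES: 21 C, 1 N, 1 S.
Implicit hydrogens by atom environment:
  8 × C (aromatic): 1 H each → 8
  6 × C: 2 H each → 12
  4 × C (aromatic): no H
  3 × C: 3 H each → 9
  1 × N (charge +1): no H
  1 × S: 1 H
  Total hydrogens = 30.
Net charge +1.
Molecular formula: C21H30NS+

C21H30NS+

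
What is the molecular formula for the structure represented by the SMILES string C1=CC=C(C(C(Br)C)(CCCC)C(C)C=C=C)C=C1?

C18H25Br

Heavy atoms from the SMILES: 1 Br, 18 C.
Implicit hydrogens by atom environment:
  5 × C (aromatic): 1 H each → 5
  4 × C: 2 H each → 8
  3 × C: 3 H each → 9
  3 × C: 1 H each → 3
  2 × C: no H
  1 × Br: no H
  1 × C (aromatic): no H
  Total hydrogens = 25.
Molecular formula: C18H25Br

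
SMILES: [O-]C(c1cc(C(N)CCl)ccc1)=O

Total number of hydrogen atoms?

9

Hydrogens are implicit in SMILES; fill each atom to its normal valence:
  4 × C (aromatic): 1 H each → 4
  2 × C (aromatic): no H
  1 × C: 2 H
  1 × C: 1 H
  1 × C: no H
  1 × Cl: no H
  1 × N: 2 H
  1 × O: no H
  1 × O (charge -1): no H
  Total hydrogens = 9.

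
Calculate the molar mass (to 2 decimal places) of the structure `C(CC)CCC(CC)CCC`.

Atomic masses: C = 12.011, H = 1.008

Molecular formula: C11H24.
M = 11×12.011 + 24×1.008 = 156.31 g/mol.

156.31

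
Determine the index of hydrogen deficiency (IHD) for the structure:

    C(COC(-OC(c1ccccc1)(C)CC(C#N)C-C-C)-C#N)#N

10

Molecular formula from the SMILES: C18H21N3O2.
DoU = (2C + 2 + N − H − X)/2 = (2·18 + 2 + 3 − 21 − 0)/2 = 20/2 = 10.
(Structurally: 1 ring(s) + 9 π bond(s) = 10.)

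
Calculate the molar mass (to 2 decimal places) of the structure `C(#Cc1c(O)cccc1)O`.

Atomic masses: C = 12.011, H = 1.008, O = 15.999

Molecular formula: C8H6O2.
M = 8×12.011 + 6×1.008 + 2×15.999 = 134.13 g/mol.

134.13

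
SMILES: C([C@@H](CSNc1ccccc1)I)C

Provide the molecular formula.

Heavy atoms from the SMILES: 10 C, 1 I, 1 N, 1 S.
Implicit hydrogens by atom environment:
  5 × C (aromatic): 1 H each → 5
  2 × C: 2 H each → 4
  1 × C: 3 H
  1 × C: 1 H
  1 × C (aromatic): no H
  1 × I: no H
  1 × N: 1 H
  1 × S: no H
  Total hydrogens = 14.
Molecular formula: C10H14INS

C10H14INS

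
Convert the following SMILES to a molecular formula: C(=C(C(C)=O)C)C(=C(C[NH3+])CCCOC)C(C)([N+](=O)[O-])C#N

C15H24N3O4+

Heavy atoms from the SMILES: 15 C, 3 N, 4 O.
Implicit hydrogens by atom environment:
  6 × C: no H
  4 × C: 3 H each → 12
  4 × C: 2 H each → 8
  3 × O: no H
  1 × C: 1 H
  1 × N (charge +1): 3 H
  1 × N (charge +1): no H
  1 × N: no H
  1 × O (charge -1): no H
  Total hydrogens = 24.
Net charge +1.
Molecular formula: C15H24N3O4+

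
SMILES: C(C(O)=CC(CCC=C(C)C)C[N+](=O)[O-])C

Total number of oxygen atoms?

3

The symbol for oxygen appears 3 times in the SMILES.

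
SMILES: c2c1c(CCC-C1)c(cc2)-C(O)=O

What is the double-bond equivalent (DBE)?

Molecular formula from the SMILES: C11H12O2.
DoU = (2C + 2 + N − H − X)/2 = (2·11 + 2 + 0 − 12 − 0)/2 = 12/2 = 6.
(Structurally: 2 ring(s) + 4 π bond(s) = 6.)

6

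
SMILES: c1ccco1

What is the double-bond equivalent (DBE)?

Molecular formula from the SMILES: C4H4O.
DoU = (2C + 2 + N − H − X)/2 = (2·4 + 2 + 0 − 4 − 0)/2 = 6/2 = 3.
(Structurally: 1 ring(s) + 2 π bond(s) = 3.)

3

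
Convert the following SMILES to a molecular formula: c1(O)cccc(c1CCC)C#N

C10H11NO

Heavy atoms from the SMILES: 10 C, 1 N, 1 O.
Implicit hydrogens by atom environment:
  3 × C (aromatic): 1 H each → 3
  3 × C (aromatic): no H
  2 × C: 2 H each → 4
  1 × C: 3 H
  1 × C: no H
  1 × N: no H
  1 × O: 1 H
  Total hydrogens = 11.
Molecular formula: C10H11NO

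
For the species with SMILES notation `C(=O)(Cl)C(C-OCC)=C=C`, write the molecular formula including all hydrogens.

C7H9ClO2

Heavy atoms from the SMILES: 7 C, 1 Cl, 2 O.
Implicit hydrogens by atom environment:
  3 × C: 2 H each → 6
  3 × C: no H
  2 × O: no H
  1 × C: 3 H
  1 × Cl: no H
  Total hydrogens = 9.
Molecular formula: C7H9ClO2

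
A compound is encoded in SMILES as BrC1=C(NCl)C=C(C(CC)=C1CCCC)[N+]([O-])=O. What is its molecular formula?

Heavy atoms from the SMILES: 1 Br, 12 C, 1 Cl, 2 N, 2 O.
Implicit hydrogens by atom environment:
  5 × C (aromatic): no H
  4 × C: 2 H each → 8
  2 × C: 3 H each → 6
  1 × Br: no H
  1 × C (aromatic): 1 H
  1 × Cl: no H
  1 × N: 1 H
  1 × N (charge +1): no H
  1 × O: no H
  1 × O (charge -1): no H
  Total hydrogens = 16.
Molecular formula: C12H16BrClN2O2

C12H16BrClN2O2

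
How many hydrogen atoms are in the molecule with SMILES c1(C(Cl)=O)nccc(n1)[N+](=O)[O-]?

Hydrogens are implicit in SMILES; fill each atom to its normal valence:
  2 × C (aromatic): 1 H each → 2
  2 × C (aromatic): no H
  2 × N (aromatic): no H
  2 × O: no H
  1 × C: no H
  1 × Cl: no H
  1 × N (charge +1): no H
  1 × O (charge -1): no H
  Total hydrogens = 2.

2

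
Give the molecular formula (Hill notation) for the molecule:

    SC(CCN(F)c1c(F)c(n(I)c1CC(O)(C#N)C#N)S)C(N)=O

Heavy atoms from the SMILES: 12 C, 2 F, 1 I, 5 N, 2 O, 2 S.
Implicit hydrogens by atom environment:
  4 × C (aromatic): no H
  4 × C: no H
  3 × C: 2 H each → 6
  3 × N: no H
  2 × F: no H
  2 × S: 1 H each → 2
  1 × C: 1 H
  1 × I: no H
  1 × N: 2 H
  1 × N (aromatic): no H
  1 × O: 1 H
  1 × O: no H
  Total hydrogens = 12.
Molecular formula: C12H12F2IN5O2S2

C12H12F2IN5O2S2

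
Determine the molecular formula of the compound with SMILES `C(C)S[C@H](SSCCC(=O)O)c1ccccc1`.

Heavy atoms from the SMILES: 12 C, 2 O, 3 S.
Implicit hydrogens by atom environment:
  5 × C (aromatic): 1 H each → 5
  3 × C: 2 H each → 6
  3 × S: no H
  1 × C: 3 H
  1 × C: 1 H
  1 × C: no H
  1 × C (aromatic): no H
  1 × O: 1 H
  1 × O: no H
  Total hydrogens = 16.
Molecular formula: C12H16O2S3

C12H16O2S3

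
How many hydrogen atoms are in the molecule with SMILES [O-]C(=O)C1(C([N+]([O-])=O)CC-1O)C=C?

Hydrogens are implicit in SMILES; fill each atom to its normal valence:
  3 × C: 1 H each → 3
  2 × C: 2 H each → 4
  2 × C: no H
  2 × O: no H
  2 × O (charge -1): no H
  1 × N (charge +1): no H
  1 × O: 1 H
  Total hydrogens = 8.

8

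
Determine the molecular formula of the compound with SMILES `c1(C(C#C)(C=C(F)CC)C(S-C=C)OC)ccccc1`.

C17H19FOS

Heavy atoms from the SMILES: 17 C, 1 F, 1 O, 1 S.
Implicit hydrogens by atom environment:
  5 × C (aromatic): 1 H each → 5
  4 × C: 1 H each → 4
  3 × C: no H
  2 × C: 3 H each → 6
  2 × C: 2 H each → 4
  1 × C (aromatic): no H
  1 × F: no H
  1 × O: no H
  1 × S: no H
  Total hydrogens = 19.
Molecular formula: C17H19FOS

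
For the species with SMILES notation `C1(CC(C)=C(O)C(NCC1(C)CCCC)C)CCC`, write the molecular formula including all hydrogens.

C17H33NO

Heavy atoms from the SMILES: 17 C, 1 N, 1 O.
Implicit hydrogens by atom environment:
  7 × C: 2 H each → 14
  5 × C: 3 H each → 15
  3 × C: no H
  2 × C: 1 H each → 2
  1 × N: 1 H
  1 × O: 1 H
  Total hydrogens = 33.
Molecular formula: C17H33NO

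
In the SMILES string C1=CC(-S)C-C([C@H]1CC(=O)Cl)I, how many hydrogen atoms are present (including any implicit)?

Hydrogens are implicit in SMILES; fill each atom to its normal valence:
  5 × C: 1 H each → 5
  2 × C: 2 H each → 4
  1 × C: no H
  1 × Cl: no H
  1 × I: no H
  1 × O: no H
  1 × S: 1 H
  Total hydrogens = 10.

10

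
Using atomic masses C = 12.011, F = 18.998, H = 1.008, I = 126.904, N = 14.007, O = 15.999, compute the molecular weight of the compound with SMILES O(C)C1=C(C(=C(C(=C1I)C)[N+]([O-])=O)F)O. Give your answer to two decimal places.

Molecular formula: C8H7FINO4.
M = 8×12.011 + 1×18.998 + 7×1.008 + 1×126.904 + 1×14.007 + 4×15.999 = 327.05 g/mol.

327.05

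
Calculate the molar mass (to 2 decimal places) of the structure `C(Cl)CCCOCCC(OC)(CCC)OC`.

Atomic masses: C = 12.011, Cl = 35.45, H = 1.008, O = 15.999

Molecular formula: C12H25ClO3.
M = 12×12.011 + 1×35.45 + 25×1.008 + 3×15.999 = 252.78 g/mol.

252.78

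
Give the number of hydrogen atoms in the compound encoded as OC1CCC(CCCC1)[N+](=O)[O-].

Hydrogens are implicit in SMILES; fill each atom to its normal valence:
  6 × C: 2 H each → 12
  2 × C: 1 H each → 2
  1 × N (charge +1): no H
  1 × O: 1 H
  1 × O: no H
  1 × O (charge -1): no H
  Total hydrogens = 15.

15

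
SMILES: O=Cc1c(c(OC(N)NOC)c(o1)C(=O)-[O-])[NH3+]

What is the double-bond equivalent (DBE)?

Molecular formula from the SMILES: C8H11N3O6.
DoU = (2C + 2 + N − H − X)/2 = (2·8 + 2 + 3 − 11 − 0)/2 = 10/2 = 5.
(Structurally: 1 ring(s) + 4 π bond(s) = 5.)

5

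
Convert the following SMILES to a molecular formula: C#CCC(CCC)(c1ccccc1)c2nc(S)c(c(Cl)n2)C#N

C18H16ClN3S

Heavy atoms from the SMILES: 18 C, 1 Cl, 3 N, 1 S.
Implicit hydrogens by atom environment:
  5 × C (aromatic): 1 H each → 5
  5 × C (aromatic): no H
  3 × C: 2 H each → 6
  3 × C: no H
  2 × N (aromatic): no H
  1 × C: 3 H
  1 × C: 1 H
  1 × Cl: no H
  1 × N: no H
  1 × S: 1 H
  Total hydrogens = 16.
Molecular formula: C18H16ClN3S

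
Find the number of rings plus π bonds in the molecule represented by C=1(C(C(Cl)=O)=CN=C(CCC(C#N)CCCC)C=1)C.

Molecular formula from the SMILES: C15H19ClN2O.
DoU = (2C + 2 + N − H − X)/2 = (2·15 + 2 + 2 − 19 − 1)/2 = 14/2 = 7.
(Structurally: 1 ring(s) + 6 π bond(s) = 7.)

7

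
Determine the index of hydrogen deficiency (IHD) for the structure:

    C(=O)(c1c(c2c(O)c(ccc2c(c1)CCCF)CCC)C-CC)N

8

Molecular formula from the SMILES: C20H26FNO2.
DoU = (2C + 2 + N − H − X)/2 = (2·20 + 2 + 1 − 26 − 1)/2 = 16/2 = 8.
(Structurally: 2 ring(s) + 6 π bond(s) = 8.)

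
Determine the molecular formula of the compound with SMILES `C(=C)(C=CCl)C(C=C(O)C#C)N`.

Heavy atoms from the SMILES: 9 C, 1 Cl, 1 N, 1 O.
Implicit hydrogens by atom environment:
  5 × C: 1 H each → 5
  3 × C: no H
  1 × C: 2 H
  1 × Cl: no H
  1 × N: 2 H
  1 × O: 1 H
  Total hydrogens = 10.
Molecular formula: C9H10ClNO

C9H10ClNO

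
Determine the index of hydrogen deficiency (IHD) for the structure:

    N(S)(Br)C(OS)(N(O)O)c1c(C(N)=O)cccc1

5

Molecular formula from the SMILES: C8H10BrN3O4S2.
DoU = (2C + 2 + N − H − X)/2 = (2·8 + 2 + 3 − 10 − 1)/2 = 10/2 = 5.
(Structurally: 1 ring(s) + 4 π bond(s) = 5.)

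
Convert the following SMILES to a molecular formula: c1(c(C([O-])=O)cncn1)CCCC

C9H11N2O2-

Heavy atoms from the SMILES: 9 C, 2 N, 2 O.
Implicit hydrogens by atom environment:
  3 × C: 2 H each → 6
  2 × C (aromatic): 1 H each → 2
  2 × C (aromatic): no H
  2 × N (aromatic): no H
  1 × C: 3 H
  1 × C: no H
  1 × O: no H
  1 × O (charge -1): no H
  Total hydrogens = 11.
Net charge -1.
Molecular formula: C9H11N2O2-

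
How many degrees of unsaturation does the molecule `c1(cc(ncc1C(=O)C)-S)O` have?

Molecular formula from the SMILES: C7H7NO2S.
DoU = (2C + 2 + N − H − X)/2 = (2·7 + 2 + 1 − 7 − 0)/2 = 10/2 = 5.
(Structurally: 1 ring(s) + 4 π bond(s) = 5.)

5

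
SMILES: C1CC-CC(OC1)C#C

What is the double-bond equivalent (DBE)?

3

Molecular formula from the SMILES: C8H12O.
DoU = (2C + 2 + N − H − X)/2 = (2·8 + 2 + 0 − 12 − 0)/2 = 6/2 = 3.
(Structurally: 1 ring(s) + 2 π bond(s) = 3.)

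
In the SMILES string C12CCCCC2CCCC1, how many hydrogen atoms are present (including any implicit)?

Hydrogens are implicit in SMILES; fill each atom to its normal valence:
  8 × C: 2 H each → 16
  2 × C: 1 H each → 2
  Total hydrogens = 18.

18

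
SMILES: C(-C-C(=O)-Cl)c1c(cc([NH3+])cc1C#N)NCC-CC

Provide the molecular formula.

Heavy atoms from the SMILES: 14 C, 1 Cl, 3 N, 1 O.
Implicit hydrogens by atom environment:
  5 × C: 2 H each → 10
  4 × C (aromatic): no H
  2 × C (aromatic): 1 H each → 2
  2 × C: no H
  1 × C: 3 H
  1 × Cl: no H
  1 × N (charge +1): 3 H
  1 × N: 1 H
  1 × N: no H
  1 × O: no H
  Total hydrogens = 19.
Net charge +1.
Molecular formula: C14H19ClN3O+

C14H19ClN3O+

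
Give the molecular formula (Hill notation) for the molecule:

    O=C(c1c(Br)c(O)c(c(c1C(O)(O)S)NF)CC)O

Heavy atoms from the SMILES: 1 Br, 10 C, 1 F, 1 N, 5 O, 1 S.
Implicit hydrogens by atom environment:
  6 × C (aromatic): no H
  4 × O: 1 H each → 4
  2 × C: no H
  1 × Br: no H
  1 × C: 3 H
  1 × C: 2 H
  1 × F: no H
  1 × N: 1 H
  1 × O: no H
  1 × S: 1 H
  Total hydrogens = 11.
Molecular formula: C10H11BrFNO5S

C10H11BrFNO5S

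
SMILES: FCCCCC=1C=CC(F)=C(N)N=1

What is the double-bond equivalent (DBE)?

4

Molecular formula from the SMILES: C9H12F2N2.
DoU = (2C + 2 + N − H − X)/2 = (2·9 + 2 + 2 − 12 − 2)/2 = 8/2 = 4.
(Structurally: 1 ring(s) + 3 π bond(s) = 4.)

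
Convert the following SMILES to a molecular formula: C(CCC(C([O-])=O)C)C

Heavy atoms from the SMILES: 7 C, 2 O.
Implicit hydrogens by atom environment:
  3 × C: 2 H each → 6
  2 × C: 3 H each → 6
  1 × C: 1 H
  1 × C: no H
  1 × O: no H
  1 × O (charge -1): no H
  Total hydrogens = 13.
Net charge -1.
Molecular formula: C7H13O2-

C7H13O2-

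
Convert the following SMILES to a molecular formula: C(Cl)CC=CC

C5H9Cl

Heavy atoms from the SMILES: 5 C, 1 Cl.
Implicit hydrogens by atom environment:
  2 × C: 2 H each → 4
  2 × C: 1 H each → 2
  1 × C: 3 H
  1 × Cl: no H
  Total hydrogens = 9.
Molecular formula: C5H9Cl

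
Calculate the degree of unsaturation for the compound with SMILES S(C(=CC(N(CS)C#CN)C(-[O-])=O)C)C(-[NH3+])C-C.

Molecular formula from the SMILES: C11H19N3O2S2.
DoU = (2C + 2 + N − H − X)/2 = (2·11 + 2 + 3 − 19 − 0)/2 = 8/2 = 4.
(Structurally: 0 ring(s) + 4 π bond(s) = 4.)

4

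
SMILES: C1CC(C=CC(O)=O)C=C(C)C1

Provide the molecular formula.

Heavy atoms from the SMILES: 10 C, 2 O.
Implicit hydrogens by atom environment:
  4 × C: 1 H each → 4
  3 × C: 2 H each → 6
  2 × C: no H
  1 × C: 3 H
  1 × O: 1 H
  1 × O: no H
  Total hydrogens = 14.
Molecular formula: C10H14O2

C10H14O2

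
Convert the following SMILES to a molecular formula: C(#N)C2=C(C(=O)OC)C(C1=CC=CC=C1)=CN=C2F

Heavy atoms from the SMILES: 14 C, 1 F, 2 N, 2 O.
Implicit hydrogens by atom environment:
  6 × C (aromatic): 1 H each → 6
  5 × C (aromatic): no H
  2 × C: no H
  2 × O: no H
  1 × C: 3 H
  1 × F: no H
  1 × N (aromatic): no H
  1 × N: no H
  Total hydrogens = 9.
Molecular formula: C14H9FN2O2

C14H9FN2O2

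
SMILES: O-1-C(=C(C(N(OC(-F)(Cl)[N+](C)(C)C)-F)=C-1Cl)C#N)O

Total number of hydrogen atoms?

10

Hydrogens are implicit in SMILES; fill each atom to its normal valence:
  4 × C (aromatic): no H
  3 × C: 3 H each → 9
  2 × C: no H
  2 × Cl: no H
  2 × F: no H
  2 × N: no H
  1 × N (charge +1): no H
  1 × O: 1 H
  1 × O (aromatic): no H
  1 × O: no H
  Total hydrogens = 10.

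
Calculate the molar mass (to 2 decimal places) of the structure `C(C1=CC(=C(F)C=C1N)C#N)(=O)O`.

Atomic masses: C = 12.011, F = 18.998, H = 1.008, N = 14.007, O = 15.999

180.14

Molecular formula: C8H5FN2O2.
M = 8×12.011 + 1×18.998 + 5×1.008 + 2×14.007 + 2×15.999 = 180.14 g/mol.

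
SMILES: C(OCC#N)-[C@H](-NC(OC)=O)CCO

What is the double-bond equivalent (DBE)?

Molecular formula from the SMILES: C8H14N2O4.
DoU = (2C + 2 + N − H − X)/2 = (2·8 + 2 + 2 − 14 − 0)/2 = 6/2 = 3.
(Structurally: 0 ring(s) + 3 π bond(s) = 3.)

3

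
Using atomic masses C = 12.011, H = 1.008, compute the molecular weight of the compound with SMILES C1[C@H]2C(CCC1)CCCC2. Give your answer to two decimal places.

Molecular formula: C10H18.
M = 10×12.011 + 18×1.008 = 138.25 g/mol.

138.25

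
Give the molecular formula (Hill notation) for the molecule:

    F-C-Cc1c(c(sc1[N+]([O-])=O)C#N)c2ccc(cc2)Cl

C13H8ClFN2O2S

Heavy atoms from the SMILES: 13 C, 1 Cl, 1 F, 2 N, 2 O, 1 S.
Implicit hydrogens by atom environment:
  6 × C (aromatic): no H
  4 × C (aromatic): 1 H each → 4
  2 × C: 2 H each → 4
  1 × C: no H
  1 × Cl: no H
  1 × F: no H
  1 × N (charge +1): no H
  1 × N: no H
  1 × O: no H
  1 × O (charge -1): no H
  1 × S (aromatic): no H
  Total hydrogens = 8.
Molecular formula: C13H8ClFN2O2S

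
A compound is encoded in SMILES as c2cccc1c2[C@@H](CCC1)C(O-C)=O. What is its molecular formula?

C12H14O2

Heavy atoms from the SMILES: 12 C, 2 O.
Implicit hydrogens by atom environment:
  4 × C (aromatic): 1 H each → 4
  3 × C: 2 H each → 6
  2 × C (aromatic): no H
  2 × O: no H
  1 × C: 3 H
  1 × C: 1 H
  1 × C: no H
  Total hydrogens = 14.
Molecular formula: C12H14O2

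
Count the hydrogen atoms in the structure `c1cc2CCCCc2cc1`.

Hydrogens are implicit in SMILES; fill each atom to its normal valence:
  4 × C: 2 H each → 8
  4 × C (aromatic): 1 H each → 4
  2 × C (aromatic): no H
  Total hydrogens = 12.

12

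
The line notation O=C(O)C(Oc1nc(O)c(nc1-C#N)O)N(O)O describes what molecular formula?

Heavy atoms from the SMILES: 7 C, 4 N, 7 O.
Implicit hydrogens by atom environment:
  5 × O: 1 H each → 5
  4 × C (aromatic): no H
  2 × C: no H
  2 × N (aromatic): no H
  2 × N: no H
  2 × O: no H
  1 × C: 1 H
  Total hydrogens = 6.
Molecular formula: C7H6N4O7

C7H6N4O7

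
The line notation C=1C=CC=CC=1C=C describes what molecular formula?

Heavy atoms from the SMILES: 8 C.
Implicit hydrogens by atom environment:
  5 × C (aromatic): 1 H each → 5
  1 × C: 2 H
  1 × C: 1 H
  1 × C (aromatic): no H
  Total hydrogens = 8.
Molecular formula: C8H8

C8H8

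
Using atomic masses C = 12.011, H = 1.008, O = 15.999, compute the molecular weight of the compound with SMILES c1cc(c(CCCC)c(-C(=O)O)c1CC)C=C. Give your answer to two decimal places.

Molecular formula: C15H20O2.
M = 15×12.011 + 20×1.008 + 2×15.999 = 232.32 g/mol.

232.32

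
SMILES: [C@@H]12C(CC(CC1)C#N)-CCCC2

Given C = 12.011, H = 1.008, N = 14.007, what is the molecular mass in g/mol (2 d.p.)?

163.26

Molecular formula: C11H17N.
M = 11×12.011 + 17×1.008 + 1×14.007 = 163.26 g/mol.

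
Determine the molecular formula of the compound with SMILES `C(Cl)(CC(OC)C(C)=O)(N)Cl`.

C6H11Cl2NO2

Heavy atoms from the SMILES: 6 C, 2 Cl, 1 N, 2 O.
Implicit hydrogens by atom environment:
  2 × C: 3 H each → 6
  2 × C: no H
  2 × Cl: no H
  2 × O: no H
  1 × C: 2 H
  1 × C: 1 H
  1 × N: 2 H
  Total hydrogens = 11.
Molecular formula: C6H11Cl2NO2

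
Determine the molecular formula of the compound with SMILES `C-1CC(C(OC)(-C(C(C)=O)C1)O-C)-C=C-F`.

Heavy atoms from the SMILES: 12 C, 1 F, 3 O.
Implicit hydrogens by atom environment:
  4 × C: 1 H each → 4
  3 × C: 3 H each → 9
  3 × C: 2 H each → 6
  3 × O: no H
  2 × C: no H
  1 × F: no H
  Total hydrogens = 19.
Molecular formula: C12H19FO3

C12H19FO3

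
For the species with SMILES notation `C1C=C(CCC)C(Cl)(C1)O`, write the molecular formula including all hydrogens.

Heavy atoms from the SMILES: 8 C, 1 Cl, 1 O.
Implicit hydrogens by atom environment:
  4 × C: 2 H each → 8
  2 × C: no H
  1 × C: 3 H
  1 × C: 1 H
  1 × Cl: no H
  1 × O: 1 H
  Total hydrogens = 13.
Molecular formula: C8H13ClO

C8H13ClO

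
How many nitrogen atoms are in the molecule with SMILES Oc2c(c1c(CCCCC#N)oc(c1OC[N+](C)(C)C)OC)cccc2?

The symbol for nitrogen appears 2 times in the SMILES.

2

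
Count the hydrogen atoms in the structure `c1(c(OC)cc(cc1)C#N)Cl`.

Hydrogens are implicit in SMILES; fill each atom to its normal valence:
  3 × C (aromatic): 1 H each → 3
  3 × C (aromatic): no H
  1 × C: 3 H
  1 × C: no H
  1 × Cl: no H
  1 × N: no H
  1 × O: no H
  Total hydrogens = 6.

6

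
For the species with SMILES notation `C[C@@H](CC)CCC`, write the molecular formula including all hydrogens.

Heavy atoms from the SMILES: 7 C.
Implicit hydrogens by atom environment:
  3 × C: 3 H each → 9
  3 × C: 2 H each → 6
  1 × C: 1 H
  Total hydrogens = 16.
Molecular formula: C7H16

C7H16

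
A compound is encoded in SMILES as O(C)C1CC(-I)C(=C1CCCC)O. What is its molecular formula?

C10H17IO2

Heavy atoms from the SMILES: 10 C, 1 I, 2 O.
Implicit hydrogens by atom environment:
  4 × C: 2 H each → 8
  2 × C: 3 H each → 6
  2 × C: 1 H each → 2
  2 × C: no H
  1 × I: no H
  1 × O: 1 H
  1 × O: no H
  Total hydrogens = 17.
Molecular formula: C10H17IO2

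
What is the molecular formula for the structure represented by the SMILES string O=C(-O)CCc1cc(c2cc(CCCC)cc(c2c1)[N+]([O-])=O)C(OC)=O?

C19H21NO6

Heavy atoms from the SMILES: 19 C, 1 N, 6 O.
Implicit hydrogens by atom environment:
  6 × C (aromatic): no H
  5 × C: 2 H each → 10
  4 × C (aromatic): 1 H each → 4
  4 × O: no H
  2 × C: 3 H each → 6
  2 × C: no H
  1 × N (charge +1): no H
  1 × O: 1 H
  1 × O (charge -1): no H
  Total hydrogens = 21.
Molecular formula: C19H21NO6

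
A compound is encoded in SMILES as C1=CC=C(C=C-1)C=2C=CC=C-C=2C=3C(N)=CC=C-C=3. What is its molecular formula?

C18H15N

Heavy atoms from the SMILES: 18 C, 1 N.
Implicit hydrogens by atom environment:
  13 × C (aromatic): 1 H each → 13
  5 × C (aromatic): no H
  1 × N: 2 H
  Total hydrogens = 15.
Molecular formula: C18H15N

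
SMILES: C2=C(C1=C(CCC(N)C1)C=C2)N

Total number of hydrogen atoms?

14

Hydrogens are implicit in SMILES; fill each atom to its normal valence:
  3 × C: 2 H each → 6
  3 × C (aromatic): 1 H each → 3
  3 × C (aromatic): no H
  2 × N: 2 H each → 4
  1 × C: 1 H
  Total hydrogens = 14.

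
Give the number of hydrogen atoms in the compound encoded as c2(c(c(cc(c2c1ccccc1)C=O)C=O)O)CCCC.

Hydrogens are implicit in SMILES; fill each atom to its normal valence:
  6 × C (aromatic): 1 H each → 6
  6 × C (aromatic): no H
  3 × C: 2 H each → 6
  2 × C: 1 H each → 2
  2 × O: no H
  1 × C: 3 H
  1 × O: 1 H
  Total hydrogens = 18.

18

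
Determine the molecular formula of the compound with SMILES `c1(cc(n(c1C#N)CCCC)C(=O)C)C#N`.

Heavy atoms from the SMILES: 12 C, 3 N, 1 O.
Implicit hydrogens by atom environment:
  3 × C: 2 H each → 6
  3 × C (aromatic): no H
  3 × C: no H
  2 × C: 3 H each → 6
  2 × N: no H
  1 × C (aromatic): 1 H
  1 × N (aromatic): no H
  1 × O: no H
  Total hydrogens = 13.
Molecular formula: C12H13N3O

C12H13N3O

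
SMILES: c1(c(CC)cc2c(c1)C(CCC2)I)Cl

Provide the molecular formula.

C12H14ClI

Heavy atoms from the SMILES: 12 C, 1 Cl, 1 I.
Implicit hydrogens by atom environment:
  4 × C: 2 H each → 8
  4 × C (aromatic): no H
  2 × C (aromatic): 1 H each → 2
  1 × C: 3 H
  1 × C: 1 H
  1 × Cl: no H
  1 × I: no H
  Total hydrogens = 14.
Molecular formula: C12H14ClI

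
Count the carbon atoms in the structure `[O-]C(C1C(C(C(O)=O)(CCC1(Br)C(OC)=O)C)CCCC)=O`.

The symbol for carbon appears 15 times in the SMILES.

15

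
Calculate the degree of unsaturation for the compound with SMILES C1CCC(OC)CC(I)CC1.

Molecular formula from the SMILES: C9H17IO.
DoU = (2C + 2 + N − H − X)/2 = (2·9 + 2 + 0 − 17 − 1)/2 = 2/2 = 1.
(Structurally: 1 ring(s) + 0 π bond(s) = 1.)

1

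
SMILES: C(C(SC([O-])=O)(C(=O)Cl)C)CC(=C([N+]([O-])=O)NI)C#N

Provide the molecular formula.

C9H8ClIN3O5S-

Heavy atoms from the SMILES: 9 C, 1 Cl, 1 I, 3 N, 5 O, 1 S.
Implicit hydrogens by atom environment:
  6 × C: no H
  3 × O: no H
  2 × C: 2 H each → 4
  2 × O (charge -1): no H
  1 × C: 3 H
  1 × Cl: no H
  1 × I: no H
  1 × N: 1 H
  1 × N (charge +1): no H
  1 × N: no H
  1 × S: no H
  Total hydrogens = 8.
Net charge -1.
Molecular formula: C9H8ClIN3O5S-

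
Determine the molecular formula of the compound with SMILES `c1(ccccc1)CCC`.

C9H12

Heavy atoms from the SMILES: 9 C.
Implicit hydrogens by atom environment:
  5 × C (aromatic): 1 H each → 5
  2 × C: 2 H each → 4
  1 × C: 3 H
  1 × C (aromatic): no H
  Total hydrogens = 12.
Molecular formula: C9H12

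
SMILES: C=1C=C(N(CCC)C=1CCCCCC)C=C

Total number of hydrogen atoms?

Hydrogens are implicit in SMILES; fill each atom to its normal valence:
  8 × C: 2 H each → 16
  2 × C: 3 H each → 6
  2 × C (aromatic): 1 H each → 2
  2 × C (aromatic): no H
  1 × C: 1 H
  1 × N (aromatic): no H
  Total hydrogens = 25.

25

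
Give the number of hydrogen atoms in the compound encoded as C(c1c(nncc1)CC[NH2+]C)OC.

Hydrogens are implicit in SMILES; fill each atom to its normal valence:
  3 × C: 2 H each → 6
  2 × C: 3 H each → 6
  2 × C (aromatic): 1 H each → 2
  2 × C (aromatic): no H
  2 × N (aromatic): no H
  1 × N (charge +1): 2 H
  1 × O: no H
  Total hydrogens = 16.

16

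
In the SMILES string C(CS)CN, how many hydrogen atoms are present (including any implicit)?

Hydrogens are implicit in SMILES; fill each atom to its normal valence:
  3 × C: 2 H each → 6
  1 × N: 2 H
  1 × S: 1 H
  Total hydrogens = 9.

9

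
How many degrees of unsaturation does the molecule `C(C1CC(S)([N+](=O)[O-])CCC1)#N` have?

4

Molecular formula from the SMILES: C7H10N2O2S.
DoU = (2C + 2 + N − H − X)/2 = (2·7 + 2 + 2 − 10 − 0)/2 = 8/2 = 4.
(Structurally: 1 ring(s) + 3 π bond(s) = 4.)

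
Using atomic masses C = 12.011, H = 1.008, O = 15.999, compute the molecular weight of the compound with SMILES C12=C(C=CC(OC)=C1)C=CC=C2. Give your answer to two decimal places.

Molecular formula: C11H10O.
M = 11×12.011 + 10×1.008 + 1×15.999 = 158.20 g/mol.

158.20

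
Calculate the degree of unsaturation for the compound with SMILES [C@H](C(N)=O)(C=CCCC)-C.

Molecular formula from the SMILES: C8H15NO.
DoU = (2C + 2 + N − H − X)/2 = (2·8 + 2 + 1 − 15 − 0)/2 = 4/2 = 2.
(Structurally: 0 ring(s) + 2 π bond(s) = 2.)

2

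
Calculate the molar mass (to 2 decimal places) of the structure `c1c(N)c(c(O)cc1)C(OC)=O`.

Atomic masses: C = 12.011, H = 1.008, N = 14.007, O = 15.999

167.16

Molecular formula: C8H9NO3.
M = 8×12.011 + 9×1.008 + 1×14.007 + 3×15.999 = 167.16 g/mol.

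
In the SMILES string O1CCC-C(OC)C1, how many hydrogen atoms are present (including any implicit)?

Hydrogens are implicit in SMILES; fill each atom to its normal valence:
  4 × C: 2 H each → 8
  2 × O: no H
  1 × C: 3 H
  1 × C: 1 H
  Total hydrogens = 12.

12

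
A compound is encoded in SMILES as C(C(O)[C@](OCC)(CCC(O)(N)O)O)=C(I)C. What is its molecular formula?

C10H20INO5

Heavy atoms from the SMILES: 10 C, 1 I, 1 N, 5 O.
Implicit hydrogens by atom environment:
  4 × O: 1 H each → 4
  3 × C: 2 H each → 6
  3 × C: no H
  2 × C: 3 H each → 6
  2 × C: 1 H each → 2
  1 × I: no H
  1 × N: 2 H
  1 × O: no H
  Total hydrogens = 20.
Molecular formula: C10H20INO5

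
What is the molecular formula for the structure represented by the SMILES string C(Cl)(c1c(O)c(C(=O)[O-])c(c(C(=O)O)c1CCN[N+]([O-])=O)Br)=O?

C11H7BrClN2O8-

Heavy atoms from the SMILES: 1 Br, 11 C, 1 Cl, 2 N, 8 O.
Implicit hydrogens by atom environment:
  6 × C (aromatic): no H
  4 × O: no H
  3 × C: no H
  2 × C: 2 H each → 4
  2 × O: 1 H each → 2
  2 × O (charge -1): no H
  1 × Br: no H
  1 × Cl: no H
  1 × N: 1 H
  1 × N (charge +1): no H
  Total hydrogens = 7.
Net charge -1.
Molecular formula: C11H7BrClN2O8-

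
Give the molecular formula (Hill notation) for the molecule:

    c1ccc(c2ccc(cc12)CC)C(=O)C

C14H14O

Heavy atoms from the SMILES: 14 C, 1 O.
Implicit hydrogens by atom environment:
  6 × C (aromatic): 1 H each → 6
  4 × C (aromatic): no H
  2 × C: 3 H each → 6
  1 × C: 2 H
  1 × C: no H
  1 × O: no H
  Total hydrogens = 14.
Molecular formula: C14H14O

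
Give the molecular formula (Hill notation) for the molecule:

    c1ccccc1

Heavy atoms from the SMILES: 6 C.
Implicit hydrogens by atom environment:
  6 × C (aromatic): 1 H each → 6
  Total hydrogens = 6.
Molecular formula: C6H6

C6H6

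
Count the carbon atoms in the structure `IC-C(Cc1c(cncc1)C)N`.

9

The symbol for carbon appears 9 times in the SMILES. Lowercase c denotes aromatic carbon and counts toward C.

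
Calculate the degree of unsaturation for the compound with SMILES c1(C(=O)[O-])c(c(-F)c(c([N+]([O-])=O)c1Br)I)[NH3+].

Molecular formula from the SMILES: C7H3BrFIN2O4.
DoU = (2C + 2 + N − H − X)/2 = (2·7 + 2 + 2 − 3 − 3)/2 = 12/2 = 6.
(Structurally: 1 ring(s) + 5 π bond(s) = 6.)

6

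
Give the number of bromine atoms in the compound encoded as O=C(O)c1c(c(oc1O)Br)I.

1

The symbol for bromine appears 1 time in the SMILES.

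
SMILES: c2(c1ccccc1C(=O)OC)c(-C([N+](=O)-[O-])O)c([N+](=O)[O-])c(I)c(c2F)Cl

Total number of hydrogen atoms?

Hydrogens are implicit in SMILES; fill each atom to its normal valence:
  8 × C (aromatic): no H
  4 × C (aromatic): 1 H each → 4
  4 × O: no H
  2 × N (charge +1): no H
  2 × O (charge -1): no H
  1 × C: 3 H
  1 × C: 1 H
  1 × C: no H
  1 × Cl: no H
  1 × F: no H
  1 × I: no H
  1 × O: 1 H
  Total hydrogens = 9.

9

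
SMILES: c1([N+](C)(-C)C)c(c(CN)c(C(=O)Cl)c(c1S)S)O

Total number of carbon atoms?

The symbol for carbon appears 11 times in the SMILES. Lowercase c denotes aromatic carbon and counts toward C.

11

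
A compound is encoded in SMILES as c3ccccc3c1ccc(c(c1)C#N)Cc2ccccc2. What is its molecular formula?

C20H15N

Heavy atoms from the SMILES: 20 C, 1 N.
Implicit hydrogens by atom environment:
  13 × C (aromatic): 1 H each → 13
  5 × C (aromatic): no H
  1 × C: 2 H
  1 × C: no H
  1 × N: no H
  Total hydrogens = 15.
Molecular formula: C20H15N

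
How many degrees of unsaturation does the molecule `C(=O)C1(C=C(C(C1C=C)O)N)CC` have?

Molecular formula from the SMILES: C10H15NO2.
DoU = (2C + 2 + N − H − X)/2 = (2·10 + 2 + 1 − 15 − 0)/2 = 8/2 = 4.
(Structurally: 1 ring(s) + 3 π bond(s) = 4.)

4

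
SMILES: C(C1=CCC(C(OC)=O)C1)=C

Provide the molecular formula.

C9H12O2

Heavy atoms from the SMILES: 9 C, 2 O.
Implicit hydrogens by atom environment:
  3 × C: 2 H each → 6
  3 × C: 1 H each → 3
  2 × C: no H
  2 × O: no H
  1 × C: 3 H
  Total hydrogens = 12.
Molecular formula: C9H12O2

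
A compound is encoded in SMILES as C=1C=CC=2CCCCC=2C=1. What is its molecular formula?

Heavy atoms from the SMILES: 10 C.
Implicit hydrogens by atom environment:
  4 × C: 2 H each → 8
  4 × C (aromatic): 1 H each → 4
  2 × C (aromatic): no H
  Total hydrogens = 12.
Molecular formula: C10H12

C10H12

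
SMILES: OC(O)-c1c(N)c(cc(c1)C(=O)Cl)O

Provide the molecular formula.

C8H8ClNO4

Heavy atoms from the SMILES: 8 C, 1 Cl, 1 N, 4 O.
Implicit hydrogens by atom environment:
  4 × C (aromatic): no H
  3 × O: 1 H each → 3
  2 × C (aromatic): 1 H each → 2
  1 × C: 1 H
  1 × C: no H
  1 × Cl: no H
  1 × N: 2 H
  1 × O: no H
  Total hydrogens = 8.
Molecular formula: C8H8ClNO4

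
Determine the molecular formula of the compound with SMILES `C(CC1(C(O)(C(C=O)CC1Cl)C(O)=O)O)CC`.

C11H17ClO5

Heavy atoms from the SMILES: 11 C, 1 Cl, 5 O.
Implicit hydrogens by atom environment:
  4 × C: 2 H each → 8
  3 × C: 1 H each → 3
  3 × C: no H
  3 × O: 1 H each → 3
  2 × O: no H
  1 × C: 3 H
  1 × Cl: no H
  Total hydrogens = 17.
Molecular formula: C11H17ClO5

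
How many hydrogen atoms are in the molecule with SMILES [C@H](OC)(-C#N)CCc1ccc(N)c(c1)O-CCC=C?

20

Hydrogens are implicit in SMILES; fill each atom to its normal valence:
  5 × C: 2 H each → 10
  3 × C (aromatic): 1 H each → 3
  3 × C (aromatic): no H
  2 × C: 1 H each → 2
  2 × O: no H
  1 × C: 3 H
  1 × C: no H
  1 × N: 2 H
  1 × N: no H
  Total hydrogens = 20.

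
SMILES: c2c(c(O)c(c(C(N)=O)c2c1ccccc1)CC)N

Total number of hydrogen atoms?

16

Hydrogens are implicit in SMILES; fill each atom to its normal valence:
  6 × C (aromatic): 1 H each → 6
  6 × C (aromatic): no H
  2 × N: 2 H each → 4
  1 × C: 3 H
  1 × C: 2 H
  1 × C: no H
  1 × O: 1 H
  1 × O: no H
  Total hydrogens = 16.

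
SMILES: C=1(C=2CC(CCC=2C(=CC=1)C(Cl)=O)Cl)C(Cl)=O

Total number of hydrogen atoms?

Hydrogens are implicit in SMILES; fill each atom to its normal valence:
  4 × C (aromatic): no H
  3 × C: 2 H each → 6
  3 × Cl: no H
  2 × C (aromatic): 1 H each → 2
  2 × C: no H
  2 × O: no H
  1 × C: 1 H
  Total hydrogens = 9.

9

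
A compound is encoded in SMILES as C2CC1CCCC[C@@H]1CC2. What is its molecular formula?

C10H18

Heavy atoms from the SMILES: 10 C.
Implicit hydrogens by atom environment:
  8 × C: 2 H each → 16
  2 × C: 1 H each → 2
  Total hydrogens = 18.
Molecular formula: C10H18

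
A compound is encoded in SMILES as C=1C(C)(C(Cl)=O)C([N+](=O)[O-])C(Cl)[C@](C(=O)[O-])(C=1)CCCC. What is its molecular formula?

C13H16Cl2NO5-

Heavy atoms from the SMILES: 13 C, 2 Cl, 1 N, 5 O.
Implicit hydrogens by atom environment:
  4 × C: 1 H each → 4
  4 × C: no H
  3 × C: 2 H each → 6
  3 × O: no H
  2 × C: 3 H each → 6
  2 × Cl: no H
  2 × O (charge -1): no H
  1 × N (charge +1): no H
  Total hydrogens = 16.
Net charge -1.
Molecular formula: C13H16Cl2NO5-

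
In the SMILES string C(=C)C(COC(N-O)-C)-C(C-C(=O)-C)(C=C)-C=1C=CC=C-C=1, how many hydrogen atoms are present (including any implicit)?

Hydrogens are implicit in SMILES; fill each atom to its normal valence:
  5 × C (aromatic): 1 H each → 5
  4 × C: 2 H each → 8
  4 × C: 1 H each → 4
  2 × C: 3 H each → 6
  2 × C: no H
  2 × O: no H
  1 × C (aromatic): no H
  1 × N: 1 H
  1 × O: 1 H
  Total hydrogens = 25.

25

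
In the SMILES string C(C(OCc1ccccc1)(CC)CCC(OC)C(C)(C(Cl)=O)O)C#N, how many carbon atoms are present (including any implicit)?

The symbol for carbon appears 19 times in the SMILES. Lowercase c denotes aromatic carbon and counts toward C.

19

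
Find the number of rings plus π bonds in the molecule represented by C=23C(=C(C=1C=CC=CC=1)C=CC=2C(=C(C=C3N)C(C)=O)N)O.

12

Molecular formula from the SMILES: C18H16N2O2.
DoU = (2C + 2 + N − H − X)/2 = (2·18 + 2 + 2 − 16 − 0)/2 = 24/2 = 12.
(Structurally: 3 ring(s) + 9 π bond(s) = 12.)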